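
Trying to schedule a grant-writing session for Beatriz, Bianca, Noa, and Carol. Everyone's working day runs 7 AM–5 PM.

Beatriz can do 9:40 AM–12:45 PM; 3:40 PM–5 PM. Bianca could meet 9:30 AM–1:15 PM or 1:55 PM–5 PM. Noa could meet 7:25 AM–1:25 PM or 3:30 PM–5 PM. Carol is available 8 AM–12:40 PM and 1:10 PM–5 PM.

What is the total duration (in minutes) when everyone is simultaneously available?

Beatriz ∩ Bianca: 09:40-12:45, 15:40-17:00.
Beatriz ∩ Bianca ∩ Noa: 09:40-12:45, 15:40-17:00.
Beatriz ∩ Bianca ∩ Noa ∩ Carol: 09:40-12:40, 15:40-17:00.
Summing the common windows: 180 + 80 = 260 minutes.

260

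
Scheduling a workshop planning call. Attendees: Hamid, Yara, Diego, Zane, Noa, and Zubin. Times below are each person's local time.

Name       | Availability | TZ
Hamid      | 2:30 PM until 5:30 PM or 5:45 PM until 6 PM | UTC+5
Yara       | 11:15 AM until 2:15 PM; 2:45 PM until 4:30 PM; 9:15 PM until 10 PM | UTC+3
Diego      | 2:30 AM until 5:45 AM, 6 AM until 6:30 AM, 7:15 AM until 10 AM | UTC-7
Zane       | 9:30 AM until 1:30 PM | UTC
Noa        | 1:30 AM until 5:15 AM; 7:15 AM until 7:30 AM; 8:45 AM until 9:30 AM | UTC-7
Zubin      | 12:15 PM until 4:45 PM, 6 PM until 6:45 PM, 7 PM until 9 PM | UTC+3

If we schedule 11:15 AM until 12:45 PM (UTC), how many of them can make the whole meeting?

Hamid in UTC: 09:30-12:30, 12:45-13:00 (subtract 5h to convert from UTC+5).
Yara in UTC: 08:15-11:15, 11:45-13:30, 18:15-19:00 (subtract 3h to convert from UTC+3).
Diego in UTC: 09:30-12:45, 13:00-13:30, 14:15-17:00 (add 7h to convert from UTC-7).
Zane in UTC: 09:30-13:30.
Noa in UTC: 08:30-12:15, 14:15-14:30, 15:45-16:30 (add 7h to convert from UTC-7).
Zubin in UTC: 09:15-13:45, 15:00-15:45, 16:00-18:00 (subtract 3h to convert from UTC+3).
Diego, Zane, and Zubin can make the full 11:15-12:45 slot — that's 3.

3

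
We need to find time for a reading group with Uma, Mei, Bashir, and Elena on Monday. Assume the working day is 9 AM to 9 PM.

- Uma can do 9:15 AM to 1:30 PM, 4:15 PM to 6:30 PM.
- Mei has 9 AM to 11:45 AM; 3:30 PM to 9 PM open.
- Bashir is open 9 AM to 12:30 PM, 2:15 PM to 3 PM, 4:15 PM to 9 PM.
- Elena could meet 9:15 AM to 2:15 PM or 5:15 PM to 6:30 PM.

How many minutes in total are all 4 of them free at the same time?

225

Uma ∩ Mei: 09:15-11:45, 16:15-18:30.
Uma ∩ Mei ∩ Bashir: 09:15-11:45, 16:15-18:30.
Uma ∩ Mei ∩ Bashir ∩ Elena: 09:15-11:45, 17:15-18:30.
Summing the common windows: 150 + 75 = 225 minutes.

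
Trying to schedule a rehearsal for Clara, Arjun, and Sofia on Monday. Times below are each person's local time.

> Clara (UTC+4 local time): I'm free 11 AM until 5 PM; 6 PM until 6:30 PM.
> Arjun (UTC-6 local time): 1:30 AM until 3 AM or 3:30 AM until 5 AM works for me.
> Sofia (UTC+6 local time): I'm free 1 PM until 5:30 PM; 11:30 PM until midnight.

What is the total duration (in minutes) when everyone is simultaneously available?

Clara in UTC: 07:00-13:00, 14:00-14:30 (subtract 4h to convert from UTC+4).
Arjun in UTC: 07:30-09:00, 09:30-11:00 (add 6h to convert from UTC-6).
Sofia in UTC: 07:00-11:30, 17:30-18:00 (subtract 6h to convert from UTC+6).
Clara ∩ Arjun: 07:30-09:00, 09:30-11:00.
Clara ∩ Arjun ∩ Sofia: 07:30-09:00, 09:30-11:00.
Summing the common windows: 90 + 90 = 180 minutes.

180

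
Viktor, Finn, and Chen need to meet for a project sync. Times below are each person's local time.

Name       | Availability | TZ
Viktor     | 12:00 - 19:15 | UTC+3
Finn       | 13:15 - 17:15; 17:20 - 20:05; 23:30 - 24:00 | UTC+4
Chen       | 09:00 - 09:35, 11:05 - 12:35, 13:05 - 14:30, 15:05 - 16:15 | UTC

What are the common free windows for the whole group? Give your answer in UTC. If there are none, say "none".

09:15-09:35, 11:05-12:35, 13:05-13:15, 13:20-14:30, 15:05-16:05

Viktor in UTC: 09:00-16:15 (subtract 3h to convert from UTC+3).
Finn in UTC: 09:15-13:15, 13:20-16:05, 19:30-20:00 (subtract 4h to convert from UTC+4).
Chen in UTC: 09:00-09:35, 11:05-12:35, 13:05-14:30, 15:05-16:15.
Viktor ∩ Finn: 09:15-13:15, 13:20-16:05.
Viktor ∩ Finn ∩ Chen: 09:15-09:35, 11:05-12:35, 13:05-13:15, 13:20-14:30, 15:05-16:05.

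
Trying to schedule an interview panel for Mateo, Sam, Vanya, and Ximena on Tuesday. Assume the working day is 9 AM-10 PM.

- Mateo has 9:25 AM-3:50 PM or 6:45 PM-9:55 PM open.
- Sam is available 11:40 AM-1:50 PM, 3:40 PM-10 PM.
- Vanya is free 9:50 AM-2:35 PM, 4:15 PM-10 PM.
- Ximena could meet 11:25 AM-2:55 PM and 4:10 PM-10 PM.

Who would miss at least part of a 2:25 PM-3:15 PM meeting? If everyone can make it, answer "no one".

Mateo: free for 14:25-15:15. Sam: not fully free for 14:25-15:15. Vanya: not fully free for 14:25-15:15. Ximena: not fully free for 14:25-15:15.

Sam, Vanya, Ximena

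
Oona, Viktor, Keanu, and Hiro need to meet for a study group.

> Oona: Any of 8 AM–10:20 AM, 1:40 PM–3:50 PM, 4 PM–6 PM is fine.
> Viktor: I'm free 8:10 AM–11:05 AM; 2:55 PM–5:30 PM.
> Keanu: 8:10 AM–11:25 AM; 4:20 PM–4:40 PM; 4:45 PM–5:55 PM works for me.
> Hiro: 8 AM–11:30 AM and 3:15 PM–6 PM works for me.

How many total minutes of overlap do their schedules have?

Oona ∩ Viktor: 08:10-10:20, 14:55-15:50, 16:00-17:30.
Oona ∩ Viktor ∩ Keanu: 08:10-10:20, 16:20-16:40, 16:45-17:30.
Oona ∩ Viktor ∩ Keanu ∩ Hiro: 08:10-10:20, 16:20-16:40, 16:45-17:30.
Summing the common windows: 130 + 20 + 45 = 195 minutes.

195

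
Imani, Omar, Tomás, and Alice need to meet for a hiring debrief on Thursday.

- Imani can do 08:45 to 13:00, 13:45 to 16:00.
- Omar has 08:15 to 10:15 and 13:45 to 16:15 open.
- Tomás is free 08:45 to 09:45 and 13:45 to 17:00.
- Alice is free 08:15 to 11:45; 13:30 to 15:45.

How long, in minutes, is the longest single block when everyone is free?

120

Imani ∩ Omar: 08:45-10:15, 13:45-16:00.
Imani ∩ Omar ∩ Tomás: 08:45-09:45, 13:45-16:00.
Imani ∩ Omar ∩ Tomás ∩ Alice: 08:45-09:45, 13:45-15:45.
Those are the intersection windows.
The longest is 13:45-15:45 at 120 minutes.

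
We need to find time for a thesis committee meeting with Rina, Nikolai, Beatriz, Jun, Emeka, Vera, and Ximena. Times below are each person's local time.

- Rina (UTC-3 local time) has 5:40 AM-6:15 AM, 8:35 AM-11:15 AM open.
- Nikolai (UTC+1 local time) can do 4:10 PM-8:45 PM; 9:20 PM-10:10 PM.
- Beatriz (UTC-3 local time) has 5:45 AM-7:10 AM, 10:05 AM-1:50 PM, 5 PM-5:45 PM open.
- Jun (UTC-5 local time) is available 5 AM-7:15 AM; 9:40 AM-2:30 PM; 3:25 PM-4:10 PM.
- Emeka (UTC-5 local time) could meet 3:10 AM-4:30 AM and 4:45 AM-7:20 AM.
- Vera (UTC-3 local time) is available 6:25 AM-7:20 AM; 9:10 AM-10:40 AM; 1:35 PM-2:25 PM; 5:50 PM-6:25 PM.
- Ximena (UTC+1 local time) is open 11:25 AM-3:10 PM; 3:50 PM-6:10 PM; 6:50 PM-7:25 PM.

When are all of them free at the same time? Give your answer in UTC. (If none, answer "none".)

none

Rina in UTC: 08:40-09:15, 11:35-14:15 (add 3h to convert from UTC-3).
Nikolai in UTC: 15:10-19:45, 20:20-21:10 (subtract 1h to convert from UTC+1).
Beatriz in UTC: 08:45-10:10, 13:05-16:50, 20:00-20:45 (add 3h to convert from UTC-3).
Jun in UTC: 10:00-12:15, 14:40-19:30, 20:25-21:10 (add 5h to convert from UTC-5).
Emeka in UTC: 08:10-09:30, 09:45-12:20 (add 5h to convert from UTC-5).
Vera in UTC: 09:25-10:20, 12:10-13:40, 16:35-17:25, 20:50-21:25 (add 3h to convert from UTC-3).
Ximena in UTC: 10:25-14:10, 14:50-17:10, 17:50-18:25 (subtract 1h to convert from UTC+1).
Rina ∩ Nikolai: ∅.
Rina ∩ Nikolai ∩ Beatriz: ∅.
Rina ∩ Nikolai ∩ Beatriz ∩ Jun: ∅.
Rina ∩ Nikolai ∩ Beatriz ∩ Jun ∩ Emeka: ∅.
Rina ∩ Nikolai ∩ Beatriz ∩ Jun ∩ Emeka ∩ Vera: ∅.
Rina ∩ Nikolai ∩ Beatriz ∩ Jun ∩ Emeka ∩ Vera ∩ Ximena: ∅.
There is no time when everyone is free.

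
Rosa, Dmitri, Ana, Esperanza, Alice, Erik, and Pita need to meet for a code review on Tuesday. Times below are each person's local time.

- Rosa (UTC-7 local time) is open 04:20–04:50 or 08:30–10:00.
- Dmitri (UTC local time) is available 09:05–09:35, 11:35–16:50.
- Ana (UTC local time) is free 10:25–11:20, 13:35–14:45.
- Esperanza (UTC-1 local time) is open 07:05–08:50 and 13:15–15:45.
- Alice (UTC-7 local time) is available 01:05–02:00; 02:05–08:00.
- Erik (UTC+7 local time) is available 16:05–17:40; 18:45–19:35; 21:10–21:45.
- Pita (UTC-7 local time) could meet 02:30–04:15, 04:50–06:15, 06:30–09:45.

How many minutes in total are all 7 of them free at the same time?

Rosa in UTC: 11:20-11:50, 15:30-17:00 (add 7h to convert from UTC-7).
Dmitri in UTC: 09:05-09:35, 11:35-16:50.
Ana in UTC: 10:25-11:20, 13:35-14:45.
Esperanza in UTC: 08:05-09:50, 14:15-16:45 (add 1h to convert from UTC-1).
Alice in UTC: 08:05-09:00, 09:05-15:00 (add 7h to convert from UTC-7).
Erik in UTC: 09:05-10:40, 11:45-12:35, 14:10-14:45 (subtract 7h to convert from UTC+7).
Pita in UTC: 09:30-11:15, 11:50-13:15, 13:30-16:45 (add 7h to convert from UTC-7).
Rosa ∩ Dmitri: 11:35-11:50, 15:30-16:50.
Rosa ∩ Dmitri ∩ Ana: ∅.
Rosa ∩ Dmitri ∩ Ana ∩ Esperanza: ∅.
Rosa ∩ Dmitri ∩ Ana ∩ Esperanza ∩ Alice: ∅.
Rosa ∩ Dmitri ∩ Ana ∩ Esperanza ∩ Alice ∩ Erik: ∅.
Rosa ∩ Dmitri ∩ Ana ∩ Esperanza ∩ Alice ∩ Erik ∩ Pita: ∅.
There is no time when everyone is free.
There is no common window, so the total is 0 minutes.

0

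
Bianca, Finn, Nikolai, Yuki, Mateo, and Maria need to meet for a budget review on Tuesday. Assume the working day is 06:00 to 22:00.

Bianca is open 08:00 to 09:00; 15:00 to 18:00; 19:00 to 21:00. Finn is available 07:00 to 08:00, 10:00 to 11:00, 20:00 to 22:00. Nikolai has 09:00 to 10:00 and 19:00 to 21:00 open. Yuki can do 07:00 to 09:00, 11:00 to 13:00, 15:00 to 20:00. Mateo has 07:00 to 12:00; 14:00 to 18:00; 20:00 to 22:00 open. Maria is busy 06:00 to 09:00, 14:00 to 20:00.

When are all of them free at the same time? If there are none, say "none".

none

Bianca free: 08:00-09:00, 15:00-18:00, 19:00-21:00.
Finn free: 07:00-08:00, 10:00-11:00, 20:00-22:00.
Nikolai free: 09:00-10:00, 19:00-21:00.
Yuki free: 07:00-09:00, 11:00-13:00, 15:00-20:00.
Mateo free: 07:00-12:00, 14:00-18:00, 20:00-22:00.
Maria free: 09:00-14:00, 20:00-22:00 (invert busy blocks within the working day).
Bianca ∩ Finn: 20:00-21:00.
Bianca ∩ Finn ∩ Nikolai: 20:00-21:00.
Bianca ∩ Finn ∩ Nikolai ∩ Yuki: ∅.
Bianca ∩ Finn ∩ Nikolai ∩ Yuki ∩ Mateo: ∅.
Bianca ∩ Finn ∩ Nikolai ∩ Yuki ∩ Mateo ∩ Maria: ∅.
There is no time when everyone is free.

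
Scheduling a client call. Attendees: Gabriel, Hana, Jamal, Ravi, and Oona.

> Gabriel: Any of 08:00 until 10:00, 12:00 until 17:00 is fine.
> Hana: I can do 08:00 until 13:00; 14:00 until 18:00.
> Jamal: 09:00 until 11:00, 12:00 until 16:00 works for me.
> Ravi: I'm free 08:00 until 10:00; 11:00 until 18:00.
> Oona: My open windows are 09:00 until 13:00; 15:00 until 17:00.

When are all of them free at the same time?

09:00-10:00, 12:00-13:00, 15:00-16:00

Gabriel ∩ Hana: 08:00-10:00, 12:00-13:00, 14:00-17:00.
Gabriel ∩ Hana ∩ Jamal: 09:00-10:00, 12:00-13:00, 14:00-16:00.
Gabriel ∩ Hana ∩ Jamal ∩ Ravi: 09:00-10:00, 12:00-13:00, 14:00-16:00.
Gabriel ∩ Hana ∩ Jamal ∩ Ravi ∩ Oona: 09:00-10:00, 12:00-13:00, 15:00-16:00.
Those are the intersection windows.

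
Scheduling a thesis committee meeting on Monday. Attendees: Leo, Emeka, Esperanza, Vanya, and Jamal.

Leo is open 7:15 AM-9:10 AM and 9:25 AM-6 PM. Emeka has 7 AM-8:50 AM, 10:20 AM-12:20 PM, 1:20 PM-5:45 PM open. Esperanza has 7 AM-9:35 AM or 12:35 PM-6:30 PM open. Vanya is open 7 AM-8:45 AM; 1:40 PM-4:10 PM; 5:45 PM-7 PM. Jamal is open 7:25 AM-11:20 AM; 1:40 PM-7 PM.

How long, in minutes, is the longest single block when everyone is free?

Leo ∩ Emeka: 07:15-08:50, 10:20-12:20, 13:20-17:45.
Leo ∩ Emeka ∩ Esperanza: 07:15-08:50, 13:20-17:45.
Leo ∩ Emeka ∩ Esperanza ∩ Vanya: 07:15-08:45, 13:40-16:10.
Leo ∩ Emeka ∩ Esperanza ∩ Vanya ∩ Jamal: 07:25-08:45, 13:40-16:10.
So the common availability across everyone is 07:25-08:45, 13:40-16:10.
The longest is 13:40-16:10 at 150 minutes.

150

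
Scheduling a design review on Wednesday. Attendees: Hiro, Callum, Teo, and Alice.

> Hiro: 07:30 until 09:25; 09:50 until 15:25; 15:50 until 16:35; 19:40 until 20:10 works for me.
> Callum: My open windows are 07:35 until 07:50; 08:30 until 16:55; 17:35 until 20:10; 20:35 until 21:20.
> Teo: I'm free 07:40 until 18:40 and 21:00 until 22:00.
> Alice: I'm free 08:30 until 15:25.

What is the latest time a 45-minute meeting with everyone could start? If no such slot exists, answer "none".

14:40

Hiro ∩ Callum: 07:35-07:50, 08:30-09:25, 09:50-15:25, 15:50-16:35, 19:40-20:10.
Hiro ∩ Callum ∩ Teo: 07:40-07:50, 08:30-09:25, 09:50-15:25, 15:50-16:35.
Hiro ∩ Callum ∩ Teo ∩ Alice: 08:30-09:25, 09:50-15:25.
The last common window of at least 45 minutes is 09:50-15:25; a 45-minute meeting can start as late as 14:40 and still end by 15:25.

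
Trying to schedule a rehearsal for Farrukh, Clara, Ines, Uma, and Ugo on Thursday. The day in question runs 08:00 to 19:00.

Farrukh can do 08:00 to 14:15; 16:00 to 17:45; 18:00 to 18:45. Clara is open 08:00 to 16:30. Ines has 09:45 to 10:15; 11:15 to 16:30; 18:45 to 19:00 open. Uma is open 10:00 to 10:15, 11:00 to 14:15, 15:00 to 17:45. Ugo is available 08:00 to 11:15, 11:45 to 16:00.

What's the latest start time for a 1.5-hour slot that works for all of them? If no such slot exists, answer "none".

Farrukh ∩ Clara: 08:00-14:15, 16:00-16:30.
Farrukh ∩ Clara ∩ Ines: 09:45-10:15, 11:15-14:15, 16:00-16:30.
Farrukh ∩ Clara ∩ Ines ∩ Uma: 10:00-10:15, 11:15-14:15, 16:00-16:30.
Farrukh ∩ Clara ∩ Ines ∩ Uma ∩ Ugo: 10:00-10:15, 11:45-14:15.
Those are the intersection windows.
The last common window of at least 90 minutes is 11:45-14:15; a 90-minute meeting can start as late as 12:45 and still end by 14:15.

12:45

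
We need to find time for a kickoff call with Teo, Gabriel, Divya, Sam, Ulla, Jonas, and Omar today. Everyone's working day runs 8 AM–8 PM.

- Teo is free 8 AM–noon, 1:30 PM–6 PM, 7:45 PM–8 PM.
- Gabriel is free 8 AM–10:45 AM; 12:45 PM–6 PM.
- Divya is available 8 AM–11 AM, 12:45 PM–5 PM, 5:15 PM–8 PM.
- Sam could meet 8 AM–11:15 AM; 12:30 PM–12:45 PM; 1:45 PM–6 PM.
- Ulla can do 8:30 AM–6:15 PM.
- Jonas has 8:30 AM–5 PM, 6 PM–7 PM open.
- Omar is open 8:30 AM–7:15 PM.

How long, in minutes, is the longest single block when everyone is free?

Teo ∩ Gabriel: 08:00-10:45, 13:30-18:00.
Teo ∩ Gabriel ∩ Divya: 08:00-10:45, 13:30-17:00, 17:15-18:00.
Teo ∩ Gabriel ∩ Divya ∩ Sam: 08:00-10:45, 13:45-17:00, 17:15-18:00.
Teo ∩ Gabriel ∩ Divya ∩ Sam ∩ Ulla: 08:30-10:45, 13:45-17:00, 17:15-18:00.
Teo ∩ Gabriel ∩ Divya ∩ Sam ∩ Ulla ∩ Jonas: 08:30-10:45, 13:45-17:00.
Teo ∩ Gabriel ∩ Divya ∩ Sam ∩ Ulla ∩ Jonas ∩ Omar: 08:30-10:45, 13:45-17:00.
The longest is 13:45-17:00 at 195 minutes.

195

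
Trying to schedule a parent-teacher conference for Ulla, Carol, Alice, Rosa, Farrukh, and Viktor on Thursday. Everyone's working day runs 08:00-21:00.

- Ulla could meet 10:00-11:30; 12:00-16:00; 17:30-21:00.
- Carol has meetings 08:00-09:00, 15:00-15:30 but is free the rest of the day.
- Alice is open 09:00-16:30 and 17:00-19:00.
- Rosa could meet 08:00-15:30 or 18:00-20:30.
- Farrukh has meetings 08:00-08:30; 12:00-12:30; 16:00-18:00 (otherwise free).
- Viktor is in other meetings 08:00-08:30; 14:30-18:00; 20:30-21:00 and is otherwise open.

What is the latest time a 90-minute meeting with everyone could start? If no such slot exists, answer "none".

Ulla free: 10:00-11:30, 12:00-16:00, 17:30-21:00.
Carol free: 09:00-15:00, 15:30-21:00 (invert busy blocks within the working day).
Alice free: 09:00-16:30, 17:00-19:00.
Rosa free: 08:00-15:30, 18:00-20:30.
Farrukh free: 08:30-12:00, 12:30-16:00, 18:00-21:00 (invert busy blocks within the working day).
Viktor free: 08:30-14:30, 18:00-20:30 (invert busy blocks within the working day).
Ulla ∩ Carol: 10:00-11:30, 12:00-15:00, 15:30-16:00, 17:30-21:00.
Ulla ∩ Carol ∩ Alice: 10:00-11:30, 12:00-15:00, 15:30-16:00, 17:30-19:00.
Ulla ∩ Carol ∩ Alice ∩ Rosa: 10:00-11:30, 12:00-15:00, 18:00-19:00.
Ulla ∩ Carol ∩ Alice ∩ Rosa ∩ Farrukh: 10:00-11:30, 12:30-15:00, 18:00-19:00.
Ulla ∩ Carol ∩ Alice ∩ Rosa ∩ Farrukh ∩ Viktor: 10:00-11:30, 12:30-14:30, 18:00-19:00.
The last common window of at least 90 minutes is 12:30-14:30; a 90-minute meeting can start as late as 13:00 and still end by 14:30.

13:00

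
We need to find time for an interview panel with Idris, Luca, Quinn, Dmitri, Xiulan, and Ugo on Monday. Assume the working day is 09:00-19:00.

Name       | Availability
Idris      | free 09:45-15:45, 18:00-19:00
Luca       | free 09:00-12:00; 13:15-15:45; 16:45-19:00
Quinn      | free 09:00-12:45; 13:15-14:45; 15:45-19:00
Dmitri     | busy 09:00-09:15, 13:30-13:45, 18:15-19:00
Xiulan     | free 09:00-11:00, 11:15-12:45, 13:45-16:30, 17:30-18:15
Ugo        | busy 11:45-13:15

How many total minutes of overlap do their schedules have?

Idris free: 09:45-15:45, 18:00-19:00.
Luca free: 09:00-12:00, 13:15-15:45, 16:45-19:00.
Quinn free: 09:00-12:45, 13:15-14:45, 15:45-19:00.
Dmitri free: 09:15-13:30, 13:45-18:15 (invert busy blocks within the working day).
Xiulan free: 09:00-11:00, 11:15-12:45, 13:45-16:30, 17:30-18:15.
Ugo free: 09:00-11:45, 13:15-19:00 (invert busy blocks within the working day).
Idris ∩ Luca: 09:45-12:00, 13:15-15:45, 18:00-19:00.
Idris ∩ Luca ∩ Quinn: 09:45-12:00, 13:15-14:45, 18:00-19:00.
Idris ∩ Luca ∩ Quinn ∩ Dmitri: 09:45-12:00, 13:15-13:30, 13:45-14:45, 18:00-18:15.
Idris ∩ Luca ∩ Quinn ∩ Dmitri ∩ Xiulan: 09:45-11:00, 11:15-12:00, 13:45-14:45, 18:00-18:15.
Idris ∩ Luca ∩ Quinn ∩ Dmitri ∩ Xiulan ∩ Ugo: 09:45-11:00, 11:15-11:45, 13:45-14:45, 18:00-18:15.
So the common availability across everyone is 09:45-11:00, 11:15-11:45, 13:45-14:45, 18:00-18:15.
Summing the common windows: 75 + 30 + 60 + 15 = 180 minutes.

180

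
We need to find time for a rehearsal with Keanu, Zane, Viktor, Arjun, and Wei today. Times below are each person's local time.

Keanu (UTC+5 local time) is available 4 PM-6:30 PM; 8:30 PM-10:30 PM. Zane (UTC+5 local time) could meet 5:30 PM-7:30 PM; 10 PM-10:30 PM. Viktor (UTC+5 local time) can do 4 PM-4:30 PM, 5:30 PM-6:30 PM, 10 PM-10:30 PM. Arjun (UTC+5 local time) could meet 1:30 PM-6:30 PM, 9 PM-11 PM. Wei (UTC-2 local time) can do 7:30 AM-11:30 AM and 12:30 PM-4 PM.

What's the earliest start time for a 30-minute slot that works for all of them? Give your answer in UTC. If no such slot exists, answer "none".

Keanu in UTC: 11:00-13:30, 15:30-17:30 (subtract 5h to convert from UTC+5).
Zane in UTC: 12:30-14:30, 17:00-17:30 (subtract 5h to convert from UTC+5).
Viktor in UTC: 11:00-11:30, 12:30-13:30, 17:00-17:30 (subtract 5h to convert from UTC+5).
Arjun in UTC: 08:30-13:30, 16:00-18:00 (subtract 5h to convert from UTC+5).
Wei in UTC: 09:30-13:30, 14:30-18:00 (add 2h to convert from UTC-2).
Keanu ∩ Zane: 12:30-13:30, 17:00-17:30.
Keanu ∩ Zane ∩ Viktor: 12:30-13:30, 17:00-17:30.
Keanu ∩ Zane ∩ Viktor ∩ Arjun: 12:30-13:30, 17:00-17:30.
Keanu ∩ Zane ∩ Viktor ∩ Arjun ∩ Wei: 12:30-13:30, 17:00-17:30.
Those are the intersection windows.
The first common window of at least 30 minutes is 12:30-13:30, so the earliest start is 12:30.

12:30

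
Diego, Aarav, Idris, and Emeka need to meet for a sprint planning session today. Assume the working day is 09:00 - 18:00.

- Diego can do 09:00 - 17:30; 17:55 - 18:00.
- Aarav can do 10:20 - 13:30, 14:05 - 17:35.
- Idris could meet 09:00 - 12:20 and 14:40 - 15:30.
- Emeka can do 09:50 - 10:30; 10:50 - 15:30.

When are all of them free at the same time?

Diego ∩ Aarav: 10:20-13:30, 14:05-17:30.
Diego ∩ Aarav ∩ Idris: 10:20-12:20, 14:40-15:30.
Diego ∩ Aarav ∩ Idris ∩ Emeka: 10:20-10:30, 10:50-12:20, 14:40-15:30.

10:20-10:30, 10:50-12:20, 14:40-15:30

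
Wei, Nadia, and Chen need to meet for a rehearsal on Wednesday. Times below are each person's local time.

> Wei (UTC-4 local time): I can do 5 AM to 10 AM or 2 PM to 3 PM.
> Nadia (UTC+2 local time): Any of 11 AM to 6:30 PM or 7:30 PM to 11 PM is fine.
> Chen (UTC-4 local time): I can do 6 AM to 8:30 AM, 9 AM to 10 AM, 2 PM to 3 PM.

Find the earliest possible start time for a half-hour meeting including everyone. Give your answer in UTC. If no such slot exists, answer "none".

10:00

Wei in UTC: 09:00-14:00, 18:00-19:00 (add 4h to convert from UTC-4).
Nadia in UTC: 09:00-16:30, 17:30-21:00 (subtract 2h to convert from UTC+2).
Chen in UTC: 10:00-12:30, 13:00-14:00, 18:00-19:00 (add 4h to convert from UTC-4).
Wei ∩ Nadia: 09:00-14:00, 18:00-19:00.
Wei ∩ Nadia ∩ Chen: 10:00-12:30, 13:00-14:00, 18:00-19:00.
So the common availability across everyone is 10:00-12:30, 13:00-14:00, 18:00-19:00.
The first common window of at least 30 minutes is 10:00-12:30, so the earliest start is 10:00.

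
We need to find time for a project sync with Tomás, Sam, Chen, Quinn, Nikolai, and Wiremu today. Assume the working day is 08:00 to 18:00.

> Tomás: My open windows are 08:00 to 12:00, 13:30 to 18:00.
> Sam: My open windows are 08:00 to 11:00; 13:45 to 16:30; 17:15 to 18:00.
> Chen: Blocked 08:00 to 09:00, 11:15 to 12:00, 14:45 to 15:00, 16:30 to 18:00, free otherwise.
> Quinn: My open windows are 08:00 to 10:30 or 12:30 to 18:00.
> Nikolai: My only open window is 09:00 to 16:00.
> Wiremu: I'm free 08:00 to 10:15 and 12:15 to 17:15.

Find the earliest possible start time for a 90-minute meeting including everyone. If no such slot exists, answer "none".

Tomás free: 08:00-12:00, 13:30-18:00.
Sam free: 08:00-11:00, 13:45-16:30, 17:15-18:00.
Chen free: 09:00-11:15, 12:00-14:45, 15:00-16:30 (invert busy blocks within the working day).
Quinn free: 08:00-10:30, 12:30-18:00.
Nikolai free: 09:00-16:00.
Wiremu free: 08:00-10:15, 12:15-17:15.
Tomás ∩ Sam: 08:00-11:00, 13:45-16:30, 17:15-18:00.
Tomás ∩ Sam ∩ Chen: 09:00-11:00, 13:45-14:45, 15:00-16:30.
Tomás ∩ Sam ∩ Chen ∩ Quinn: 09:00-10:30, 13:45-14:45, 15:00-16:30.
Tomás ∩ Sam ∩ Chen ∩ Quinn ∩ Nikolai: 09:00-10:30, 13:45-14:45, 15:00-16:00.
Tomás ∩ Sam ∩ Chen ∩ Quinn ∩ Nikolai ∩ Wiremu: 09:00-10:15, 13:45-14:45, 15:00-16:00.
No common window is at least 90 minutes long.

none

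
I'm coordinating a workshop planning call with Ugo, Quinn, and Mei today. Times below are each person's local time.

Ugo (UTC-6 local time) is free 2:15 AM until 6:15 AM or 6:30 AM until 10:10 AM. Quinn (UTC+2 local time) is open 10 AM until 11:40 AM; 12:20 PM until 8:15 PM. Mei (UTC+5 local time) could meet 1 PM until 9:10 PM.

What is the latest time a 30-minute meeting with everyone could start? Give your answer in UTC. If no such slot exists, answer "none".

Ugo in UTC: 08:15-12:15, 12:30-16:10 (add 6h to convert from UTC-6).
Quinn in UTC: 08:00-09:40, 10:20-18:15 (subtract 2h to convert from UTC+2).
Mei in UTC: 08:00-16:10 (subtract 5h to convert from UTC+5).
Ugo ∩ Quinn: 08:15-09:40, 10:20-12:15, 12:30-16:10.
Ugo ∩ Quinn ∩ Mei: 08:15-09:40, 10:20-12:15, 12:30-16:10.
The last common window of at least 30 minutes is 12:30-16:10; a 30-minute meeting can start as late as 15:40 and still end by 16:10.

15:40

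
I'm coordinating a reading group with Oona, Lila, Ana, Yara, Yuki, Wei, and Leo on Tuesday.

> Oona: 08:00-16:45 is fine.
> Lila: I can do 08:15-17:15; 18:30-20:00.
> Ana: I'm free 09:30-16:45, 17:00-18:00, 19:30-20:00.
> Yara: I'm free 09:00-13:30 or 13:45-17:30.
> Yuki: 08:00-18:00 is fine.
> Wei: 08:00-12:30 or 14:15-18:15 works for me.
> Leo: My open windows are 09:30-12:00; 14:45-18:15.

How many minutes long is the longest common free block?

150

Oona ∩ Lila: 08:15-16:45.
Oona ∩ Lila ∩ Ana: 09:30-16:45.
Oona ∩ Lila ∩ Ana ∩ Yara: 09:30-13:30, 13:45-16:45.
Oona ∩ Lila ∩ Ana ∩ Yara ∩ Yuki: 09:30-13:30, 13:45-16:45.
Oona ∩ Lila ∩ Ana ∩ Yara ∩ Yuki ∩ Wei: 09:30-12:30, 14:15-16:45.
Oona ∩ Lila ∩ Ana ∩ Yara ∩ Yuki ∩ Wei ∩ Leo: 09:30-12:00, 14:45-16:45.
Those are the intersection windows.
The longest is 09:30-12:00 at 150 minutes.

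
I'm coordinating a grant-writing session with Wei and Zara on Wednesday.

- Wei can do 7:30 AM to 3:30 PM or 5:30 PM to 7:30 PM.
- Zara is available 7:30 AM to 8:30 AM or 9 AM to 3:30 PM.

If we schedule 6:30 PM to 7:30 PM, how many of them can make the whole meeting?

1

Wei can make the full 18:30-19:30 slot — that's 1.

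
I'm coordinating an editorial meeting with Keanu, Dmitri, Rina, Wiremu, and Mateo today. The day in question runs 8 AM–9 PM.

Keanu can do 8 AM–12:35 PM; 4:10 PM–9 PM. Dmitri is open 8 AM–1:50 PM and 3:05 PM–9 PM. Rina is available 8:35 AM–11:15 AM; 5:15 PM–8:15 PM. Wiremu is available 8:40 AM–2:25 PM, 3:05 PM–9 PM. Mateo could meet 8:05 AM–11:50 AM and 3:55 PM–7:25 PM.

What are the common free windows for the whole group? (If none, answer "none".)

Keanu ∩ Dmitri: 08:00-12:35, 16:10-21:00.
Keanu ∩ Dmitri ∩ Rina: 08:35-11:15, 17:15-20:15.
Keanu ∩ Dmitri ∩ Rina ∩ Wiremu: 08:40-11:15, 17:15-20:15.
Keanu ∩ Dmitri ∩ Rina ∩ Wiremu ∩ Mateo: 08:40-11:15, 17:15-19:25.

08:40-11:15, 17:15-19:25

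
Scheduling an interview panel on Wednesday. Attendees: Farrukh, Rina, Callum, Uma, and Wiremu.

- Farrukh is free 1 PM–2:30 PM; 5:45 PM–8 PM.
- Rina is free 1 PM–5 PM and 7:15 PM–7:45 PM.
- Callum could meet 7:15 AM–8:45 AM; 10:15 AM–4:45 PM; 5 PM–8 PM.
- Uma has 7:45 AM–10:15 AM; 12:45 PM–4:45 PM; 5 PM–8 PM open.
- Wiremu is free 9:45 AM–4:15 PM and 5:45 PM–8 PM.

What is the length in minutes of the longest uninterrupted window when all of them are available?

Farrukh ∩ Rina: 13:00-14:30, 19:15-19:45.
Farrukh ∩ Rina ∩ Callum: 13:00-14:30, 19:15-19:45.
Farrukh ∩ Rina ∩ Callum ∩ Uma: 13:00-14:30, 19:15-19:45.
Farrukh ∩ Rina ∩ Callum ∩ Uma ∩ Wiremu: 13:00-14:30, 19:15-19:45.
The longest is 13:00-14:30 at 90 minutes.

90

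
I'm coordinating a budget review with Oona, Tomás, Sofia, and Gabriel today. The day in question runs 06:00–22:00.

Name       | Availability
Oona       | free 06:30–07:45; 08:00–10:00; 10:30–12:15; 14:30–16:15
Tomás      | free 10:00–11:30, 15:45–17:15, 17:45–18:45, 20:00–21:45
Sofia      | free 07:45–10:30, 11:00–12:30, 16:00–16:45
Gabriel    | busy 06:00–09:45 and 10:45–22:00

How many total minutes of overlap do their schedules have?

Oona free: 06:30-07:45, 08:00-10:00, 10:30-12:15, 14:30-16:15.
Tomás free: 10:00-11:30, 15:45-17:15, 17:45-18:45, 20:00-21:45.
Sofia free: 07:45-10:30, 11:00-12:30, 16:00-16:45.
Gabriel free: 09:45-10:45 (invert busy blocks within the working day).
Oona ∩ Tomás: 10:30-11:30, 15:45-16:15.
Oona ∩ Tomás ∩ Sofia: 11:00-11:30, 16:00-16:15.
Oona ∩ Tomás ∩ Sofia ∩ Gabriel: ∅.
There is no time when everyone is free.
There is no common window, so the total is 0 minutes.

0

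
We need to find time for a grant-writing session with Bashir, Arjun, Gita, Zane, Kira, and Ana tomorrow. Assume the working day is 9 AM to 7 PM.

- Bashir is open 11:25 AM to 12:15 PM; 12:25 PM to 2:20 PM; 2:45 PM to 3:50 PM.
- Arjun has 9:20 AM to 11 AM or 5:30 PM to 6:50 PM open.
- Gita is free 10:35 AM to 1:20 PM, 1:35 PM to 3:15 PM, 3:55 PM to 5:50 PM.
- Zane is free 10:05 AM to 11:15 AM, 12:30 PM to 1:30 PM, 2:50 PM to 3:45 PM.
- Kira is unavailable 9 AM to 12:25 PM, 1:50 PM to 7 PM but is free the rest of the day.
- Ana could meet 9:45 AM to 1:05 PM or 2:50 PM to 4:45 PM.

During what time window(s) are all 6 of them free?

none

Bashir free: 11:25-12:15, 12:25-14:20, 14:45-15:50.
Arjun free: 09:20-11:00, 17:30-18:50.
Gita free: 10:35-13:20, 13:35-15:15, 15:55-17:50.
Zane free: 10:05-11:15, 12:30-13:30, 14:50-15:45.
Kira free: 12:25-13:50 (invert busy blocks within the working day).
Ana free: 09:45-13:05, 14:50-16:45.
Bashir ∩ Arjun: ∅.
Bashir ∩ Arjun ∩ Gita: ∅.
Bashir ∩ Arjun ∩ Gita ∩ Zane: ∅.
Bashir ∩ Arjun ∩ Gita ∩ Zane ∩ Kira: ∅.
Bashir ∩ Arjun ∩ Gita ∩ Zane ∩ Kira ∩ Ana: ∅.
There is no time when everyone is free.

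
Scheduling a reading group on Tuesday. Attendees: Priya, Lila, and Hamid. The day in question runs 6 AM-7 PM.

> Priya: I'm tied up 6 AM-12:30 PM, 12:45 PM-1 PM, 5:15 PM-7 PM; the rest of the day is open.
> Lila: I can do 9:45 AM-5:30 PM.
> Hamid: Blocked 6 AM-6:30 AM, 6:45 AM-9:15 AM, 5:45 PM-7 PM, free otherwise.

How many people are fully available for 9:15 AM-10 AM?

1

Priya free: 12:30-12:45, 13:00-17:15 (invert busy blocks within the working day).
Lila free: 09:45-17:30.
Hamid free: 06:30-06:45, 09:15-17:45 (invert busy blocks within the working day).
Hamid can make the full 09:15-10:00 slot — that's 1.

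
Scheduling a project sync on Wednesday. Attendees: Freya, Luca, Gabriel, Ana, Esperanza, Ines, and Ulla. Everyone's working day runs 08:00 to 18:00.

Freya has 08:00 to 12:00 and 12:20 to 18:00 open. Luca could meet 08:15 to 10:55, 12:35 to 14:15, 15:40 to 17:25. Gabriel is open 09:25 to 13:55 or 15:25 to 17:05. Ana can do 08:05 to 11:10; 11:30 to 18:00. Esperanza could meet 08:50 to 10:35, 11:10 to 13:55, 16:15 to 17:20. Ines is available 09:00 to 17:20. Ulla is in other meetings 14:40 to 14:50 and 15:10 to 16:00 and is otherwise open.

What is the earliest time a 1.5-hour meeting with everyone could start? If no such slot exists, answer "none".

Freya free: 08:00-12:00, 12:20-18:00.
Luca free: 08:15-10:55, 12:35-14:15, 15:40-17:25.
Gabriel free: 09:25-13:55, 15:25-17:05.
Ana free: 08:05-11:10, 11:30-18:00.
Esperanza free: 08:50-10:35, 11:10-13:55, 16:15-17:20.
Ines free: 09:00-17:20.
Ulla free: 08:00-14:40, 14:50-15:10, 16:00-18:00 (invert busy blocks within the working day).
Freya ∩ Luca: 08:15-10:55, 12:35-14:15, 15:40-17:25.
Freya ∩ Luca ∩ Gabriel: 09:25-10:55, 12:35-13:55, 15:40-17:05.
Freya ∩ Luca ∩ Gabriel ∩ Ana: 09:25-10:55, 12:35-13:55, 15:40-17:05.
Freya ∩ Luca ∩ Gabriel ∩ Ana ∩ Esperanza: 09:25-10:35, 12:35-13:55, 16:15-17:05.
Freya ∩ Luca ∩ Gabriel ∩ Ana ∩ Esperanza ∩ Ines: 09:25-10:35, 12:35-13:55, 16:15-17:05.
Freya ∩ Luca ∩ Gabriel ∩ Ana ∩ Esperanza ∩ Ines ∩ Ulla: 09:25-10:35, 12:35-13:55, 16:15-17:05.
No common window is at least 90 minutes long.

none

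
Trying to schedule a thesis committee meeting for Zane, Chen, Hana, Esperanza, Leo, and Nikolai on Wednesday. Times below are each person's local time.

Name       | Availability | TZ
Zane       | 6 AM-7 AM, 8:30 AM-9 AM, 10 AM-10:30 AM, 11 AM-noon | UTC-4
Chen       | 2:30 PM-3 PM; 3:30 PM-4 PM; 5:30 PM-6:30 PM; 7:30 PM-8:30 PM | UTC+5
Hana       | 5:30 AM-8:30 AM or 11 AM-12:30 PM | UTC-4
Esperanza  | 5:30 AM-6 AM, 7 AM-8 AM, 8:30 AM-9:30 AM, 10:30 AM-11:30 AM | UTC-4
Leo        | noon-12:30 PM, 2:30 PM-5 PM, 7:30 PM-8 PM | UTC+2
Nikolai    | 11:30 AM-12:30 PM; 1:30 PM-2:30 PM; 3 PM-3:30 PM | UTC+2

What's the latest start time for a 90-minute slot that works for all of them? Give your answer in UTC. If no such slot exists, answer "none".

none

Zane in UTC: 10:00-11:00, 12:30-13:00, 14:00-14:30, 15:00-16:00 (add 4h to convert from UTC-4).
Chen in UTC: 09:30-10:00, 10:30-11:00, 12:30-13:30, 14:30-15:30 (subtract 5h to convert from UTC+5).
Hana in UTC: 09:30-12:30, 15:00-16:30 (add 4h to convert from UTC-4).
Esperanza in UTC: 09:30-10:00, 11:00-12:00, 12:30-13:30, 14:30-15:30 (add 4h to convert from UTC-4).
Leo in UTC: 10:00-10:30, 12:30-15:00, 17:30-18:00 (subtract 2h to convert from UTC+2).
Nikolai in UTC: 09:30-10:30, 11:30-12:30, 13:00-13:30 (subtract 2h to convert from UTC+2).
Zane ∩ Chen: 10:30-11:00, 12:30-13:00, 15:00-15:30.
Zane ∩ Chen ∩ Hana: 10:30-11:00, 15:00-15:30.
Zane ∩ Chen ∩ Hana ∩ Esperanza: 15:00-15:30.
Zane ∩ Chen ∩ Hana ∩ Esperanza ∩ Leo: ∅.
Zane ∩ Chen ∩ Hana ∩ Esperanza ∩ Leo ∩ Nikolai: ∅.
There is no time when everyone is free.
No common window is at least 90 minutes long.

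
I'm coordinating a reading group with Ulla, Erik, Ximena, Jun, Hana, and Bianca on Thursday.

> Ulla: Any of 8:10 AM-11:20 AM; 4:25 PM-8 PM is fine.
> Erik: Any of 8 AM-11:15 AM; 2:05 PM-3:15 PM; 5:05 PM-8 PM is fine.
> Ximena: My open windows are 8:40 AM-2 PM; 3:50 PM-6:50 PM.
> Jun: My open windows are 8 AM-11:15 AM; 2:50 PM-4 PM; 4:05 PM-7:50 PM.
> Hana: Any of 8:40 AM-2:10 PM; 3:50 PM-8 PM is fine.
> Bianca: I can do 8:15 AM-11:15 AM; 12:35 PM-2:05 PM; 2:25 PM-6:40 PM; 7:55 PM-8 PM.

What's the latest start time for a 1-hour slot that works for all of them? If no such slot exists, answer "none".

Ulla ∩ Erik: 08:10-11:15, 17:05-20:00.
Ulla ∩ Erik ∩ Ximena: 08:40-11:15, 17:05-18:50.
Ulla ∩ Erik ∩ Ximena ∩ Jun: 08:40-11:15, 17:05-18:50.
Ulla ∩ Erik ∩ Ximena ∩ Jun ∩ Hana: 08:40-11:15, 17:05-18:50.
Ulla ∩ Erik ∩ Ximena ∩ Jun ∩ Hana ∩ Bianca: 08:40-11:15, 17:05-18:40.
The last common window of at least 60 minutes is 17:05-18:40; a 60-minute meeting can start as late as 17:40 and still end by 18:40.

17:40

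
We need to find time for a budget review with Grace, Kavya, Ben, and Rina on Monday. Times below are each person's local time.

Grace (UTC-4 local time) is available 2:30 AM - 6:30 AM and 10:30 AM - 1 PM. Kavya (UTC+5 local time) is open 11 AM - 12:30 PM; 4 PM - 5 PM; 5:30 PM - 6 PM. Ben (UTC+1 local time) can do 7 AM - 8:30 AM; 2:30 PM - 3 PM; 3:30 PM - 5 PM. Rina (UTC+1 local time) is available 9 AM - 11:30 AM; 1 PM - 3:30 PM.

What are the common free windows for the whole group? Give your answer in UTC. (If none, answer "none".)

Grace in UTC: 06:30-10:30, 14:30-17:00 (add 4h to convert from UTC-4).
Kavya in UTC: 06:00-07:30, 11:00-12:00, 12:30-13:00 (subtract 5h to convert from UTC+5).
Ben in UTC: 06:00-07:30, 13:30-14:00, 14:30-16:00 (subtract 1h to convert from UTC+1).
Rina in UTC: 08:00-10:30, 12:00-14:30 (subtract 1h to convert from UTC+1).
Grace ∩ Kavya: 06:30-07:30.
Grace ∩ Kavya ∩ Ben: 06:30-07:30.
Grace ∩ Kavya ∩ Ben ∩ Rina: ∅.
There is no time when everyone is free.

none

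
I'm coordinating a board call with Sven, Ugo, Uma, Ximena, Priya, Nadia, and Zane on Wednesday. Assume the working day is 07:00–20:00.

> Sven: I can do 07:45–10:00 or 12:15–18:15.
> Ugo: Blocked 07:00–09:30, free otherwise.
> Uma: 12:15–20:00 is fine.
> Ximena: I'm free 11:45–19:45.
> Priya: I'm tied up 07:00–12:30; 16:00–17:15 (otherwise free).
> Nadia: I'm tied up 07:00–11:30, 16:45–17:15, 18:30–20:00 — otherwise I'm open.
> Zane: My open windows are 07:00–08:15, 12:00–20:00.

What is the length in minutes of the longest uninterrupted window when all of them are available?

Sven free: 07:45-10:00, 12:15-18:15.
Ugo free: 09:30-20:00 (invert busy blocks within the working day).
Uma free: 12:15-20:00.
Ximena free: 11:45-19:45.
Priya free: 12:30-16:00, 17:15-20:00 (invert busy blocks within the working day).
Nadia free: 11:30-16:45, 17:15-18:30 (invert busy blocks within the working day).
Zane free: 07:00-08:15, 12:00-20:00.
Sven ∩ Ugo: 09:30-10:00, 12:15-18:15.
Sven ∩ Ugo ∩ Uma: 12:15-18:15.
Sven ∩ Ugo ∩ Uma ∩ Ximena: 12:15-18:15.
Sven ∩ Ugo ∩ Uma ∩ Ximena ∩ Priya: 12:30-16:00, 17:15-18:15.
Sven ∩ Ugo ∩ Uma ∩ Ximena ∩ Priya ∩ Nadia: 12:30-16:00, 17:15-18:15.
Sven ∩ Ugo ∩ Uma ∩ Ximena ∩ Priya ∩ Nadia ∩ Zane: 12:30-16:00, 17:15-18:15.
The longest is 12:30-16:00 at 210 minutes.

210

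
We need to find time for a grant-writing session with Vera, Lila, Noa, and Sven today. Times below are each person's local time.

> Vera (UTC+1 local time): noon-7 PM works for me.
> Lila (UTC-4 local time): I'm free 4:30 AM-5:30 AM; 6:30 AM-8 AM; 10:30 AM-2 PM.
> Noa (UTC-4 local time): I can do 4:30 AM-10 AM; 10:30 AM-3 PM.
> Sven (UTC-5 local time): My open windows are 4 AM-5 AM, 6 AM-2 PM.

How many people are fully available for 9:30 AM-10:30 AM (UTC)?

Vera in UTC: 11:00-18:00 (subtract 1h to convert from UTC+1).
Lila in UTC: 08:30-09:30, 10:30-12:00, 14:30-18:00 (add 4h to convert from UTC-4).
Noa in UTC: 08:30-14:00, 14:30-19:00 (add 4h to convert from UTC-4).
Sven in UTC: 09:00-10:00, 11:00-19:00 (add 5h to convert from UTC-5).
Noa can make the full 09:30-10:30 slot — that's 1.

1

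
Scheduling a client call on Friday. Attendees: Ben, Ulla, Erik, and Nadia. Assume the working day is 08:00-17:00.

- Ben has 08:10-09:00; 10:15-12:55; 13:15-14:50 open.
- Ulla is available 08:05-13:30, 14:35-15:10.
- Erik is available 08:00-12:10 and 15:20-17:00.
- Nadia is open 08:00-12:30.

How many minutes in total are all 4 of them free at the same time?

165

Ben ∩ Ulla: 08:10-09:00, 10:15-12:55, 13:15-13:30, 14:35-14:50.
Ben ∩ Ulla ∩ Erik: 08:10-09:00, 10:15-12:10.
Ben ∩ Ulla ∩ Erik ∩ Nadia: 08:10-09:00, 10:15-12:10.
Summing the common windows: 50 + 115 = 165 minutes.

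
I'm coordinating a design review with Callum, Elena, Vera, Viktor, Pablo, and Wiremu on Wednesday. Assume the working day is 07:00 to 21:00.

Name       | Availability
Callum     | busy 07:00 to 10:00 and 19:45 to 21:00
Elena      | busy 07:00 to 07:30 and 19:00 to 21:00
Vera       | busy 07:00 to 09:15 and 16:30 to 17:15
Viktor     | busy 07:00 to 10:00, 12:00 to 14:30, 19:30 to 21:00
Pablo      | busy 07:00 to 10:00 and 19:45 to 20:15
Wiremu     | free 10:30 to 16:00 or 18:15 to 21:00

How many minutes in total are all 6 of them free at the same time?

Callum free: 10:00-19:45 (invert busy blocks within the working day).
Elena free: 07:30-19:00 (invert busy blocks within the working day).
Vera free: 09:15-16:30, 17:15-21:00 (invert busy blocks within the working day).
Viktor free: 10:00-12:00, 14:30-19:30 (invert busy blocks within the working day).
Pablo free: 10:00-19:45, 20:15-21:00 (invert busy blocks within the working day).
Wiremu free: 10:30-16:00, 18:15-21:00.
Callum ∩ Elena: 10:00-19:00.
Callum ∩ Elena ∩ Vera: 10:00-16:30, 17:15-19:00.
Callum ∩ Elena ∩ Vera ∩ Viktor: 10:00-12:00, 14:30-16:30, 17:15-19:00.
Callum ∩ Elena ∩ Vera ∩ Viktor ∩ Pablo: 10:00-12:00, 14:30-16:30, 17:15-19:00.
Callum ∩ Elena ∩ Vera ∩ Viktor ∩ Pablo ∩ Wiremu: 10:30-12:00, 14:30-16:00, 18:15-19:00.
Those are the intersection windows.
Summing the common windows: 90 + 90 + 45 = 225 minutes.

225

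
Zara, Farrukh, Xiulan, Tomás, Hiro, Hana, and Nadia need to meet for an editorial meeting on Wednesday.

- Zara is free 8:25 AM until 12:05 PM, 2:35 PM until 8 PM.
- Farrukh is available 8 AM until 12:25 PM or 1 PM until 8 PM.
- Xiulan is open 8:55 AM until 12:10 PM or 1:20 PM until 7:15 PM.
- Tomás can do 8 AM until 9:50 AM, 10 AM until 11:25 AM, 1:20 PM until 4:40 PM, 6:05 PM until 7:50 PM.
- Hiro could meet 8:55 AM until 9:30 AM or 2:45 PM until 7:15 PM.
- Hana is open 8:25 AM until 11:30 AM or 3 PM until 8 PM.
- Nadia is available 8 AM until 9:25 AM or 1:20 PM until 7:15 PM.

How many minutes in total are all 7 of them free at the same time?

Zara ∩ Farrukh: 08:25-12:05, 14:35-20:00.
Zara ∩ Farrukh ∩ Xiulan: 08:55-12:05, 14:35-19:15.
Zara ∩ Farrukh ∩ Xiulan ∩ Tomás: 08:55-09:50, 10:00-11:25, 14:35-16:40, 18:05-19:15.
Zara ∩ Farrukh ∩ Xiulan ∩ Tomás ∩ Hiro: 08:55-09:30, 14:45-16:40, 18:05-19:15.
Zara ∩ Farrukh ∩ Xiulan ∩ Tomás ∩ Hiro ∩ Hana: 08:55-09:30, 15:00-16:40, 18:05-19:15.
Zara ∩ Farrukh ∩ Xiulan ∩ Tomás ∩ Hiro ∩ Hana ∩ Nadia: 08:55-09:25, 15:00-16:40, 18:05-19:15.
Summing the common windows: 30 + 100 + 70 = 200 minutes.

200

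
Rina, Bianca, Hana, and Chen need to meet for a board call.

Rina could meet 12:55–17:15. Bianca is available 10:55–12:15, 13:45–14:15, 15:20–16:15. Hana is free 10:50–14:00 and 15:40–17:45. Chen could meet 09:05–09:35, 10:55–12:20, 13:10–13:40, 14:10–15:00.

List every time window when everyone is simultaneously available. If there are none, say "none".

Rina ∩ Bianca: 13:45-14:15, 15:20-16:15.
Rina ∩ Bianca ∩ Hana: 13:45-14:00, 15:40-16:15.
Rina ∩ Bianca ∩ Hana ∩ Chen: ∅.
There is no time when everyone is free.

none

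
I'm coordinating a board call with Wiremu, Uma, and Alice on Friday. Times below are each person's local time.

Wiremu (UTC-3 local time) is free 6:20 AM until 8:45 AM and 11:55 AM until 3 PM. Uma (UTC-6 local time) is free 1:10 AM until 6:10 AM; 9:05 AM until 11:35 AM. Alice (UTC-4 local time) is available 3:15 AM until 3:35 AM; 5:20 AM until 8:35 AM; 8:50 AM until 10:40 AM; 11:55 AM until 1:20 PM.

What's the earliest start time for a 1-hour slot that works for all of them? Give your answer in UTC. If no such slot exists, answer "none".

Wiremu in UTC: 09:20-11:45, 14:55-18:00 (add 3h to convert from UTC-3).
Uma in UTC: 07:10-12:10, 15:05-17:35 (add 6h to convert from UTC-6).
Alice in UTC: 07:15-07:35, 09:20-12:35, 12:50-14:40, 15:55-17:20 (add 4h to convert from UTC-4).
Wiremu ∩ Uma: 09:20-11:45, 15:05-17:35.
Wiremu ∩ Uma ∩ Alice: 09:20-11:45, 15:55-17:20.
So the common availability across everyone is 09:20-11:45, 15:55-17:20.
The first common window of at least 60 minutes is 09:20-11:45, so the earliest start is 09:20.

09:20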